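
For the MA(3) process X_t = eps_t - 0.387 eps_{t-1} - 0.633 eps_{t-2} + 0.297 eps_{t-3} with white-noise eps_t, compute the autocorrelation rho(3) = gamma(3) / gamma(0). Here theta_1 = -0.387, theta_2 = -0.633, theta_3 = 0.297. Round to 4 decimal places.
\rho(3) = 0.1812

For an MA(q) process with theta_0 = 1, the autocovariance is
  gamma(k) = sigma^2 * sum_{i=0..q-k} theta_i * theta_{i+k},
and rho(k) = gamma(k) / gamma(0). Sigma^2 cancels.
  numerator   = (1)*(0.297) = 0.297.
  denominator = (1)^2 + (-0.387)^2 + (-0.633)^2 + (0.297)^2 = 1.638667.
  rho(3) = 0.297 / 1.638667 = 0.1812.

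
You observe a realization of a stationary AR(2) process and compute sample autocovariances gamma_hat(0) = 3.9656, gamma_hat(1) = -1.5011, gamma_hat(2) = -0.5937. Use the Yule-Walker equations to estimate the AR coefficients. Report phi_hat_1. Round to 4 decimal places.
\hat\phi_{1} = -0.5080

The Yule-Walker equations for an AR(p) process read, in matrix form,
  Gamma_p phi = r_p,   with   (Gamma_p)_{ij} = gamma(|i - j|),
                       (r_p)_i = gamma(i),   i,j = 1..p.
Substitute the sample gammas (Toeplitz matrix and right-hand side of size 2):
  Gamma_p = [[3.9656, -1.5011], [-1.5011, 3.9656]]
  r_p     = [-1.5011, -0.5937]
Written out:
  3.9656 phi_1 - 1.5011 phi_2 = -1.5011
  -1.5011 phi_1 + 3.9656 phi_2 = -0.5937
Solve by Cramer's rule:
  det = gamma(0)^2 - gamma(1)^2 = (3.9656)^2 - (-1.5011)^2 = 15.72598336 - 2.25330121 = 13.47268215
  phi_hat_1 = [gamma(1) gamma(0) - gamma(1) gamma(2)] / det = [(-1.5011)(3.9656) - (-1.5011)(-0.5937)] / 13.47268215 = -6.84396523 / 13.47268215 = -0.508
  phi_hat_2 = [gamma(0) gamma(2) - gamma(1)^2] / det = [(3.9656)(-0.5937) - (-1.5011)^2] / 13.47268215 = -4.60767793 / 13.47268215 = -0.342
So phi_hat = [-0.5080, -0.3420].
Therefore phi_hat_1 = -0.5080.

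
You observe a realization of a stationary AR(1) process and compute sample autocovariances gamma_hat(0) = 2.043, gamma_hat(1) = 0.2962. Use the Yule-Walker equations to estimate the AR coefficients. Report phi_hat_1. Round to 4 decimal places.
\hat\phi_{1} = 0.1450

The Yule-Walker equations for an AR(p) process read, in matrix form,
  Gamma_p phi = r_p,   with   (Gamma_p)_{ij} = gamma(|i - j|),
                       (r_p)_i = gamma(i),   i,j = 1..p.
Substitute the sample gammas (Toeplitz matrix and right-hand side of size 1):
  Gamma_p = [[2.043]]
  r_p     = [0.2962]
With p = 1 this is the single equation gamma(0) phi_1 = gamma(1):
  phi_hat_1 = gamma(1) / gamma(0) = 0.2962 / 2.043 = 0.1450.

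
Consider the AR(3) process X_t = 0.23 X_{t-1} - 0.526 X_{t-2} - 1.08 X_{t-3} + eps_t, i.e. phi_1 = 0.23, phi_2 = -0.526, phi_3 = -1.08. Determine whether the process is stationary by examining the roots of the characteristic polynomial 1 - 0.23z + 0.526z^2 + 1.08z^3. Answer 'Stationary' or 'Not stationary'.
\text{Not stationary}

The AR(p) characteristic polynomial is P(z) = 1 - 0.23z + 0.526z^2 + 1.08z^3.
Stationarity requires all roots to lie outside the unit circle, i.e. |z| > 1 for every root.
Degree 3: look for a simple real root z0 first, then factor out (1 - z/z0) and solve the remaining quadratic.
Testing z0 = -1.25: P(-1.25) = 1 + (-0.23)(-1.25) + (0.526)(-1.25)^2 + (1.08)(-1.25)^3
  = 1 + (0.2875) + (0.821875) + (-2.109375) = 0.  So z_0 = -1.25 is a root, |z_0| = 1.25.
Divide out the factor (1 + 0.8 z) = (1 - z/z0) (since 1/z0 = -0.8):
  P(z) = (1 + 0.8 z)(1 + (-1.03) z + (1.35) z^2)
  [check: z-coef -1.03 - (-0.8) = -0.23; z^2-coef 1.35 - (-0.8)(-1.03) = 0.526; z^3-coef -(-0.8)(1.35) = 1.08.]
Remaining roots from the quadratic factor 1 + (-1.03) z + (1.35) z^2:
  Set 1 + (-1.03) z + (1.35) z^2 = 0, i.e. a z^2 + b z + c = 0 with a = 1.35, b = -1.03, c = 1.
  Discriminant D = b^2 - 4ac = (-1.03)^2 - 4*(1.35)*1 = 1.0609 - (5.4) = -4.3391.
  D < 0, so the roots are the complex-conjugate pair z = (-b +/- i sqrt(-D)) / (2a) = 0.3815 +/- 0.7715i.
  For a conjugate pair |z|^2 = z * conj(z) = (product of roots) = c/a = 1/(1.35) = 0.740741, so |z| = sqrt(0.740741) = 0.8607 for both roots.
Moduli of all roots: 1.2500, 0.8607, 0.8607.
All moduli strictly greater than 1? No.
Verdict: Not stationary.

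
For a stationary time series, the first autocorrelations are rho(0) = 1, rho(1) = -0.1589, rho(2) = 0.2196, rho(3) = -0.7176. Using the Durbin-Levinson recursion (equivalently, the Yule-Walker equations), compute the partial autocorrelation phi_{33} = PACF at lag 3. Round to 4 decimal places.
\phi_{33} = -0.7030

The PACF at lag k is phi_{kk}, the last component of the solution
to the Yule-Walker system G_k phi = r_k where
  (G_k)_{ij} = rho(|i - j|), (r_k)_i = rho(i), i,j = 1..k.
Equivalently, Durbin-Levinson gives phi_{kk} iteratively:
  phi_{11} = rho(1)
  phi_{kk} = [rho(k) - sum_{j=1..k-1} phi_{k-1,j} rho(k-j)]
            / [1 - sum_{j=1..k-1} phi_{k-1,j} rho(j)],
  phi_{k,j} = phi_{k-1,j} - phi_{kk} phi_{k-1,k-j},  j = 1..k-1.
Step k = 1:
  phi_11 = rho(1) = -0.1589.
Step k = 2:
  phi_22 = [rho(2) - phi_11 rho(1)] / [1 - phi_11 rho(1)] = [0.2196 - (-0.1589)(-0.1589)] / [1 - (-0.1589)(-0.1589)]
         = 0.19435079 / 0.97475079 = 0.199385.
  Update: phi_21 = phi_11 - phi_22 phi_11 = -0.1589 - (0.199385)(-0.1589) = -0.127218.
Step k = 3:
  phi_33 = [rho(3) - phi_21 rho(2) - phi_22 rho(1)] / [1 - phi_21 rho(1) - phi_22 rho(2)]
    numerator   = -0.7176 - (-0.127218)(0.2196) - (0.199385)(-0.1589) = -0.6579807
    denominator = 1 - (-0.127218)(-0.1589) - (0.199385)(0.2196) = 0.93600014
  phi_33 = -0.6579807 / 0.93600014 = -0.703.
Therefore phi_{33} = -0.7030.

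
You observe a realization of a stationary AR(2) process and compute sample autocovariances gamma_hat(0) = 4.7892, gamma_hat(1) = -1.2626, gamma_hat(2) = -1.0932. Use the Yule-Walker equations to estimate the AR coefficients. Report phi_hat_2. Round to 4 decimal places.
\hat\phi_{2} = -0.3200

The Yule-Walker equations for an AR(p) process read, in matrix form,
  Gamma_p phi = r_p,   with   (Gamma_p)_{ij} = gamma(|i - j|),
                       (r_p)_i = gamma(i),   i,j = 1..p.
Substitute the sample gammas (Toeplitz matrix and right-hand side of size 2):
  Gamma_p = [[4.7892, -1.2626], [-1.2626, 4.7892]]
  r_p     = [-1.2626, -1.0932]
Written out:
  4.7892 phi_1 - 1.2626 phi_2 = -1.2626
  -1.2626 phi_1 + 4.7892 phi_2 = -1.0932
Solve by Cramer's rule:
  det = gamma(0)^2 - gamma(1)^2 = (4.7892)^2 - (-1.2626)^2 = 22.93643664 - 1.59415876 = 21.34227788
  phi_hat_1 = [gamma(1) gamma(0) - gamma(1) gamma(2)] / det = [(-1.2626)(4.7892) - (-1.2626)(-1.0932)] / 21.34227788 = -7.42711824 / 21.34227788 = -0.348
  phi_hat_2 = [gamma(0) gamma(2) - gamma(1)^2] / det = [(4.7892)(-1.0932) - (-1.2626)^2] / 21.34227788 = -6.8297122 / 21.34227788 = -0.32
So phi_hat = [-0.3480, -0.3200].
Therefore phi_hat_2 = -0.3200.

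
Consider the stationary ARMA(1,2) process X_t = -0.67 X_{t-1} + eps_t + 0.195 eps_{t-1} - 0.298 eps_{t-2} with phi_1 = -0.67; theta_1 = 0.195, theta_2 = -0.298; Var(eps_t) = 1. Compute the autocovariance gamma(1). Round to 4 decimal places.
\gamma(1) = -0.4851

Multiply the model equation by X_{t-k} and take expectations. With theta_0 = psi_0 = 1 and psi_j the MA(infinity) weights, this gives
  gamma(k) - sum_i phi_i gamma(k-i) = c_k,
  c_k = sigma^2 * sum_{j=k..q} theta_j psi_{j-k}   (c_k = 0 for k > q),
using gamma(-m) = gamma(m).
psi-weights needed (psi_j = theta_j + sum_i phi_i psi_{j-i}):
  psi_1 = theta_1 + phi_1 = 0.195 + (-0.67) = -0.475
  psi_2 = theta_2 + phi_1 psi_1 = -0.298 + (-0.67)(-0.475) = 0.02025
Right-hand sides:
  c_0 = sigma^2 (1 + theta_1 psi_1 + theta_2 psi_2) = 1 * (1 + (0.195)(-0.475) + (-0.298)(0.02025)) = 1 * 0.90134 = 0.90134
  c_1 = sigma^2 (theta_1 + theta_2 psi_1) = 1 * (0.195 + (-0.298)(-0.475)) = 0.33655
  c_2 = sigma^2 theta_2 = 1 * (-0.298) = -0.298
Equations for k = 0 and k = 1 (AR order 1):
  gamma(0) = phi_1 gamma(1) + c_0
  gamma(1) = phi_1 gamma(0) + c_1
Substituting the second into the first: gamma(0) (1 - phi_1^2) = c_0 + phi_1 c_1, so
  gamma(0) = (c_0 + phi_1 c_1) / (1 - phi_1^2) = (0.90134 + (-0.67)(0.33655)) / (1 - (-0.67)^2) = 0.675852 / 0.5511 = 1.226369.
  gamma(1) = phi_1 gamma(0) + c_1 = (-0.67)(1.226369) + (0.33655) = -0.485117.
Therefore gamma(1) = -0.4851 (to 4 decimal places).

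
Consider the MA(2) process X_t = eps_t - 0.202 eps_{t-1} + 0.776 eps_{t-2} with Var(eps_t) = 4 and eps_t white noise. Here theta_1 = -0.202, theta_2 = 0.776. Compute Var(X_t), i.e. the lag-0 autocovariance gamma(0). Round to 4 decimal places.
\gamma(0) = 6.5719

For an MA(q) process X_t = eps_t + sum_i theta_i eps_{t-i} with
Var(eps_t) = sigma^2, the variance is
  gamma(0) = sigma^2 * (1 + sum_i theta_i^2).
  sum_i theta_i^2 = (-0.202)^2 + (0.776)^2 = 0.040804 + 0.602176 = 0.64298.
  gamma(0) = 4 * (1 + 0.64298) = 4 * 1.64298 = 6.57192, which rounds to 6.5719.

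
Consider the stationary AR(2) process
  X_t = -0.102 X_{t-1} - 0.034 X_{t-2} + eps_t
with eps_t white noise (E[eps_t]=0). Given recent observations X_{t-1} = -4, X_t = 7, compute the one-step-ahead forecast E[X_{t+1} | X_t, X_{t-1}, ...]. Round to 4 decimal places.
E[X_{t+1} \mid \mathcal F_t] = -0.5780

For an AR(p) model X_t = c + sum_i phi_i X_{t-i} + eps_t, the
one-step-ahead conditional mean is
  E[X_{t+1} | X_t, ...] = c + sum_i phi_i X_{t+1-i}.
Substitute known values:
  E[X_{t+1} | ...] = (-0.102) * (7) + (-0.034) * (-4)
                   = -0.5780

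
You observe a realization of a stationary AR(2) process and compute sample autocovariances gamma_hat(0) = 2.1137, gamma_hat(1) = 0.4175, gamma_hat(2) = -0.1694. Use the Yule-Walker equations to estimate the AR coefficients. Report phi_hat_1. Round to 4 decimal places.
\hat\phi_{1} = 0.2220

The Yule-Walker equations for an AR(p) process read, in matrix form,
  Gamma_p phi = r_p,   with   (Gamma_p)_{ij} = gamma(|i - j|),
                       (r_p)_i = gamma(i),   i,j = 1..p.
Substitute the sample gammas (Toeplitz matrix and right-hand side of size 2):
  Gamma_p = [[2.1137, 0.4175], [0.4175, 2.1137]]
  r_p     = [0.4175, -0.1694]
Written out:
  2.1137 phi_1 + 0.4175 phi_2 = 0.4175
  0.4175 phi_1 + 2.1137 phi_2 = -0.1694
Solve by Cramer's rule:
  det = gamma(0)^2 - gamma(1)^2 = (2.1137)^2 - (0.4175)^2 = 4.46772769 - 0.17430625 = 4.29342144
  phi_hat_1 = [gamma(1) gamma(0) - gamma(1) gamma(2)] / det = [(0.4175)(2.1137) - (0.4175)(-0.1694)] / 4.29342144 = 0.95319425 / 4.29342144 = 0.222
  phi_hat_2 = [gamma(0) gamma(2) - gamma(1)^2] / det = [(2.1137)(-0.1694) - (0.4175)^2] / 4.29342144 = -0.53236703 / 4.29342144 = -0.124
So phi_hat = [0.2220, -0.1240].
Therefore phi_hat_1 = 0.2220.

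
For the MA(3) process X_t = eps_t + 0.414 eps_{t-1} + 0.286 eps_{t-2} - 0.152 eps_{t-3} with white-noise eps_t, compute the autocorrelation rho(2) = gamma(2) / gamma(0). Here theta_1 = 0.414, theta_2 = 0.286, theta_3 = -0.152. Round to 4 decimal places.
\rho(2) = 0.1748

For an MA(q) process with theta_0 = 1, the autocovariance is
  gamma(k) = sigma^2 * sum_{i=0..q-k} theta_i * theta_{i+k},
and rho(k) = gamma(k) / gamma(0). Sigma^2 cancels.
  numerator   = (1)*(0.286) + (0.414)*(-0.152) = 0.223072.
  denominator = (1)^2 + (0.414)^2 + (0.286)^2 + (-0.152)^2 = 1.276296.
  rho(2) = 0.223072 / 1.276296 = 0.1748.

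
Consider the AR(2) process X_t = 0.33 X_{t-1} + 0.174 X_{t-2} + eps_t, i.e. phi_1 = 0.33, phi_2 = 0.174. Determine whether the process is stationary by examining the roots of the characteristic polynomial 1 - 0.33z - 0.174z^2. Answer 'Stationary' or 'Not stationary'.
\text{Stationary}

The AR(p) characteristic polynomial is P(z) = 1 - 0.33z - 0.174z^2.
Stationarity requires all roots to lie outside the unit circle, i.e. |z| > 1 for every root.
Set 1 + (-0.33) z + (-0.174) z^2 = 0, i.e. a z^2 + b z + c = 0 with a = -0.174, b = -0.33, c = 1.
Discriminant D = b^2 - 4ac = (-0.33)^2 - 4*(-0.174)*1 = 0.1089 - (-0.696) = 0.8049.
D >= 0, so the roots are real: z = (-b +/- sqrt(D)) / (2a) = (0.33 +/- 0.897162) / (-0.348).
  z_1 = (0.33 + 0.897162) / (-0.348) = -3.5263,   |z_1| = 3.5263.
  z_2 = (0.33 - 0.897162) / (-0.348) = 1.6298,   |z_2| = 1.6298.
Moduli of all roots: 3.5263, 1.6298.
All moduli strictly greater than 1? Yes.
Verdict: Stationary.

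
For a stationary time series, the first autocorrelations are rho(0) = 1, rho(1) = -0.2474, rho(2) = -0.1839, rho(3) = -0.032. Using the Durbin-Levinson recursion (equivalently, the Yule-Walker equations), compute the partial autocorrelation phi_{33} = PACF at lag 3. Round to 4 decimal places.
\phi_{33} = -0.1760

The PACF at lag k is phi_{kk}, the last component of the solution
to the Yule-Walker system G_k phi = r_k where
  (G_k)_{ij} = rho(|i - j|), (r_k)_i = rho(i), i,j = 1..k.
Equivalently, Durbin-Levinson gives phi_{kk} iteratively:
  phi_{11} = rho(1)
  phi_{kk} = [rho(k) - sum_{j=1..k-1} phi_{k-1,j} rho(k-j)]
            / [1 - sum_{j=1..k-1} phi_{k-1,j} rho(j)],
  phi_{k,j} = phi_{k-1,j} - phi_{kk} phi_{k-1,k-j},  j = 1..k-1.
Step k = 1:
  phi_11 = rho(1) = -0.2474.
Step k = 2:
  phi_22 = [rho(2) - phi_11 rho(1)] / [1 - phi_11 rho(1)] = [-0.1839 - (-0.2474)(-0.2474)] / [1 - (-0.2474)(-0.2474)]
         = -0.24510676 / 0.93879324 = -0.261087.
  Update: phi_21 = phi_11 - phi_22 phi_11 = -0.2474 - (-0.261087)(-0.2474) = -0.311993.
Step k = 3:
  phi_33 = [rho(3) - phi_21 rho(2) - phi_22 rho(1)] / [1 - phi_21 rho(1) - phi_22 rho(2)]
    numerator   = -0.032 - (-0.311993)(-0.1839) - (-0.261087)(-0.2474) = -0.15396844
    denominator = 1 - (-0.311993)(-0.2474) - (-0.261087)(-0.1839) = 0.87479904
  phi_33 = -0.15396844 / 0.87479904 = -0.176.
Therefore phi_{33} = -0.1760.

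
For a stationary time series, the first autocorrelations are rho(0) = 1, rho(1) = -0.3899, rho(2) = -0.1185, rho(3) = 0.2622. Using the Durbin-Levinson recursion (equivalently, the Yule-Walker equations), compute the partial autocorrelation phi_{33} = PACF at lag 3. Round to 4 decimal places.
\phi_{33} = 0.1009

The PACF at lag k is phi_{kk}, the last component of the solution
to the Yule-Walker system G_k phi = r_k where
  (G_k)_{ij} = rho(|i - j|), (r_k)_i = rho(i), i,j = 1..k.
Equivalently, Durbin-Levinson gives phi_{kk} iteratively:
  phi_{11} = rho(1)
  phi_{kk} = [rho(k) - sum_{j=1..k-1} phi_{k-1,j} rho(k-j)]
            / [1 - sum_{j=1..k-1} phi_{k-1,j} rho(j)],
  phi_{k,j} = phi_{k-1,j} - phi_{kk} phi_{k-1,k-j},  j = 1..k-1.
Step k = 1:
  phi_11 = rho(1) = -0.3899.
Step k = 2:
  phi_22 = [rho(2) - phi_11 rho(1)] / [1 - phi_11 rho(1)] = [-0.1185 - (-0.3899)(-0.3899)] / [1 - (-0.3899)(-0.3899)]
         = -0.27052201 / 0.84797799 = -0.31902.
  Update: phi_21 = phi_11 - phi_22 phi_11 = -0.3899 - (-0.31902)(-0.3899) = -0.514286.
Step k = 3:
  phi_33 = [rho(3) - phi_21 rho(2) - phi_22 rho(1)] / [1 - phi_21 rho(1) - phi_22 rho(2)]
    numerator   = 0.2622 - (-0.514286)(-0.1185) - (-0.31902)(-0.3899) = 0.07687119
    denominator = 1 - (-0.514286)(-0.3899) - (-0.31902)(-0.1185) = 0.76167604
  phi_33 = 0.07687119 / 0.76167604 = 0.1009.
Therefore phi_{33} = 0.1009.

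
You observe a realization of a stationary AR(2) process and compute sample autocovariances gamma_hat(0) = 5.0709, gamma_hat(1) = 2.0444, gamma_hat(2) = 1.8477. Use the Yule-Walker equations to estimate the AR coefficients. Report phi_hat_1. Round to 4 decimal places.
\hat\phi_{1} = 0.3060

The Yule-Walker equations for an AR(p) process read, in matrix form,
  Gamma_p phi = r_p,   with   (Gamma_p)_{ij} = gamma(|i - j|),
                       (r_p)_i = gamma(i),   i,j = 1..p.
Substitute the sample gammas (Toeplitz matrix and right-hand side of size 2):
  Gamma_p = [[5.0709, 2.0444], [2.0444, 5.0709]]
  r_p     = [2.0444, 1.8477]
Written out:
  5.0709 phi_1 + 2.0444 phi_2 = 2.0444
  2.0444 phi_1 + 5.0709 phi_2 = 1.8477
Solve by Cramer's rule:
  det = gamma(0)^2 - gamma(1)^2 = (5.0709)^2 - (2.0444)^2 = 25.71402681 - 4.17957136 = 21.53445545
  phi_hat_1 = [gamma(1) gamma(0) - gamma(1) gamma(2)] / det = [(2.0444)(5.0709) - (2.0444)(1.8477)] / 21.53445545 = 6.58951008 / 21.53445545 = 0.306
  phi_hat_2 = [gamma(0) gamma(2) - gamma(1)^2] / det = [(5.0709)(1.8477) - (2.0444)^2] / 21.53445545 = 5.18993057 / 21.53445545 = 0.241
So phi_hat = [0.3060, 0.2410].
Therefore phi_hat_1 = 0.3060.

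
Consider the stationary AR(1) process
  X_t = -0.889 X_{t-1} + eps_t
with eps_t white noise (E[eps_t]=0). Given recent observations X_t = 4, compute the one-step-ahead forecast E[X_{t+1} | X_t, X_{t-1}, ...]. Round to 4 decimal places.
E[X_{t+1} \mid \mathcal F_t] = -3.5560

For an AR(p) model X_t = c + sum_i phi_i X_{t-i} + eps_t, the
one-step-ahead conditional mean is
  E[X_{t+1} | X_t, ...] = c + sum_i phi_i X_{t+1-i}.
Substitute known values:
  E[X_{t+1} | ...] = (-0.889) * (4)
                   = -3.5560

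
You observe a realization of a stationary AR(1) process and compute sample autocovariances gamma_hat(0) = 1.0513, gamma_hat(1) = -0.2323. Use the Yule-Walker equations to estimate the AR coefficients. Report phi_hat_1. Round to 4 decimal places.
\hat\phi_{1} = -0.2210

The Yule-Walker equations for an AR(p) process read, in matrix form,
  Gamma_p phi = r_p,   with   (Gamma_p)_{ij} = gamma(|i - j|),
                       (r_p)_i = gamma(i),   i,j = 1..p.
Substitute the sample gammas (Toeplitz matrix and right-hand side of size 1):
  Gamma_p = [[1.0513]]
  r_p     = [-0.2323]
With p = 1 this is the single equation gamma(0) phi_1 = gamma(1):
  phi_hat_1 = gamma(1) / gamma(0) = -0.2323 / 1.0513 = -0.2210.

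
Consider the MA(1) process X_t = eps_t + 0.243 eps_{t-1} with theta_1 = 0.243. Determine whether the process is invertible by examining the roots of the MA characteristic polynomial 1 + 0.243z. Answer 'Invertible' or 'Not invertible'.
\text{Invertible}

The MA(q) characteristic polynomial is P(z) = 1 + 0.243z.
Invertibility requires all roots to lie outside the unit circle, i.e. |z| > 1 for every root.
This is linear in z: 1 + (0.243) z = 0  =>  z = -1/(0.243) = -4.115226,  |z| = 4.115226.
Moduli of all roots: 4.1152.
All moduli strictly greater than 1? Yes.
Verdict: Invertible.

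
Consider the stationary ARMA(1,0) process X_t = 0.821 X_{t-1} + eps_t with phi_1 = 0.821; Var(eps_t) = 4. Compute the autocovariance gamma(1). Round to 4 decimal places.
\gamma(1) = 10.0749

Multiply the model equation by X_{t-k} and take expectations. With theta_0 = psi_0 = 1 and psi_j the MA(infinity) weights, this gives
  gamma(k) - sum_i phi_i gamma(k-i) = c_k,
  c_k = sigma^2 * sum_{j=k..q} theta_j psi_{j-k}   (c_k = 0 for k > q),
using gamma(-m) = gamma(m).
Pure AR (q = 0): c_0 = sigma^2 = 4, c_k = 0 for k >= 1.
Equations for k = 0 and k = 1 (AR order 1):
  gamma(0) = phi_1 gamma(1) + c_0
  gamma(1) = phi_1 gamma(0) + c_1
Substituting the second into the first: gamma(0) (1 - phi_1^2) = c_0 + phi_1 c_1, so
  gamma(0) = c_0 / (1 - phi_1^2) = 4 / (1 - (0.821)^2) = 4 / 0.325959 = 12.271482.
  gamma(1) = phi_1 gamma(0) = (0.821)(12.271482) = 10.074887.
Therefore gamma(1) = 10.0749 (to 4 decimal places).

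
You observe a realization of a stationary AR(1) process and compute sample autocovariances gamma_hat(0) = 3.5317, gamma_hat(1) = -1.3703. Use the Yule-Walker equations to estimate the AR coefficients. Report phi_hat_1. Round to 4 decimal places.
\hat\phi_{1} = -0.3880

The Yule-Walker equations for an AR(p) process read, in matrix form,
  Gamma_p phi = r_p,   with   (Gamma_p)_{ij} = gamma(|i - j|),
                       (r_p)_i = gamma(i),   i,j = 1..p.
Substitute the sample gammas (Toeplitz matrix and right-hand side of size 1):
  Gamma_p = [[3.5317]]
  r_p     = [-1.3703]
With p = 1 this is the single equation gamma(0) phi_1 = gamma(1):
  phi_hat_1 = gamma(1) / gamma(0) = -1.3703 / 3.5317 = -0.3880.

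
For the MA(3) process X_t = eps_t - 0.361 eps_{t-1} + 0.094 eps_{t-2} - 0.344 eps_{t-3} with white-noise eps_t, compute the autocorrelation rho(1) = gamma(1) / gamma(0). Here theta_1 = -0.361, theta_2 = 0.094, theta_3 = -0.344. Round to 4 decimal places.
\rho(1) = -0.3398

For an MA(q) process with theta_0 = 1, the autocovariance is
  gamma(k) = sigma^2 * sum_{i=0..q-k} theta_i * theta_{i+k},
and rho(k) = gamma(k) / gamma(0). Sigma^2 cancels.
  numerator   = (1)*(-0.361) + (-0.361)*(0.094) + (0.094)*(-0.344) = -0.42727.
  denominator = (1)^2 + (-0.361)^2 + (0.094)^2 + (-0.344)^2 = 1.257493.
  rho(1) = -0.42727 / 1.257493 = -0.3398.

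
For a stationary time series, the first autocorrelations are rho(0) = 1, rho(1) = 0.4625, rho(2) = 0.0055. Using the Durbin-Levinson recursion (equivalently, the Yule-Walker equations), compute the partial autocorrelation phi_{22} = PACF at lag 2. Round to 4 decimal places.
\phi_{22} = -0.2651

The PACF at lag k is phi_{kk}, the last component of the solution
to the Yule-Walker system G_k phi = r_k where
  (G_k)_{ij} = rho(|i - j|), (r_k)_i = rho(i), i,j = 1..k.
Equivalently, Durbin-Levinson gives phi_{kk} iteratively:
  phi_{11} = rho(1)
  phi_{kk} = [rho(k) - sum_{j=1..k-1} phi_{k-1,j} rho(k-j)]
            / [1 - sum_{j=1..k-1} phi_{k-1,j} rho(j)],
  phi_{k,j} = phi_{k-1,j} - phi_{kk} phi_{k-1,k-j},  j = 1..k-1.
Step k = 1:
  phi_11 = rho(1) = 0.4625.
Step k = 2:
  phi_22 = [rho(2) - phi_11 rho(1)] / [1 - phi_11 rho(1)] = [0.0055 - (0.4625)(0.4625)] / [1 - (0.4625)(0.4625)]
         = -0.20840625 / 0.78609375 = -0.2651.
Therefore phi_{22} = -0.2651.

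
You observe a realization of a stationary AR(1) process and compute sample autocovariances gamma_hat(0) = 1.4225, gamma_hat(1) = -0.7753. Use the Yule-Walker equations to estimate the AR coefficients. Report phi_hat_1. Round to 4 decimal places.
\hat\phi_{1} = -0.5450

The Yule-Walker equations for an AR(p) process read, in matrix form,
  Gamma_p phi = r_p,   with   (Gamma_p)_{ij} = gamma(|i - j|),
                       (r_p)_i = gamma(i),   i,j = 1..p.
Substitute the sample gammas (Toeplitz matrix and right-hand side of size 1):
  Gamma_p = [[1.4225]]
  r_p     = [-0.7753]
With p = 1 this is the single equation gamma(0) phi_1 = gamma(1):
  phi_hat_1 = gamma(1) / gamma(0) = -0.7753 / 1.4225 = -0.5450.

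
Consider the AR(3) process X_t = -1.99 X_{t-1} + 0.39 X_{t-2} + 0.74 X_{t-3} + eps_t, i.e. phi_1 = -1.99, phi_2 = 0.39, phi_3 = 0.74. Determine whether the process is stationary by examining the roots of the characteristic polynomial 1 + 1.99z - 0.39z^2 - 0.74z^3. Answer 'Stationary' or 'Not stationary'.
\text{Not stationary}

The AR(p) characteristic polynomial is P(z) = 1 + 1.99z - 0.39z^2 - 0.74z^3.
Stationarity requires all roots to lie outside the unit circle, i.e. |z| > 1 for every root.
Degree 3: look for a simple real root z0 first, then factor out (1 - z/z0) and solve the remaining quadratic.
Testing z0 = -0.5: P(-0.5) = 1 + (1.99)(-0.5) + (-0.39)(-0.5)^2 + (-0.74)(-0.5)^3
  = 1 + (-0.995) + (-0.0975) + (0.0925) = 0.  So z_0 = -0.5 is a root, |z_0| = 0.5.
Divide out the factor (1 + 2 z) = (1 - z/z0) (since 1/z0 = -2):
  P(z) = (1 + 2 z)(1 + (-0.01) z + (-0.37) z^2)
  [check: z-coef -0.01 - (-2) = 1.99; z^2-coef -0.37 - (-2)(-0.01) = -0.39; z^3-coef -(-2)(-0.37) = -0.74.]
Remaining roots from the quadratic factor 1 + (-0.01) z + (-0.37) z^2:
  Set 1 + (-0.01) z + (-0.37) z^2 = 0, i.e. a z^2 + b z + c = 0 with a = -0.37, b = -0.01, c = 1.
  Discriminant D = b^2 - 4ac = (-0.01)^2 - 4*(-0.37)*1 = 0.0001 - (-1.48) = 1.4801.
  D >= 0, so the roots are real: z = (-b +/- sqrt(D)) / (2a) = (0.01 +/- 1.216594) / (-0.74).
    z_1 = (0.01 + 1.216594) / (-0.74) = -1.6576,   |z_1| = 1.6576.
    z_2 = (0.01 - 1.216594) / (-0.74) = 1.6305,   |z_2| = 1.6305.
Moduli of all roots: 0.5000, 1.6576, 1.6305.
All moduli strictly greater than 1? No.
Verdict: Not stationary.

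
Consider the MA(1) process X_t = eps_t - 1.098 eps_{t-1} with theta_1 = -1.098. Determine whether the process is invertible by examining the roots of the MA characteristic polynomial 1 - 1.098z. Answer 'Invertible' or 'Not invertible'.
\text{Not invertible}

The MA(q) characteristic polynomial is P(z) = 1 - 1.098z.
Invertibility requires all roots to lie outside the unit circle, i.e. |z| > 1 for every root.
This is linear in z: 1 + (-1.098) z = 0  =>  z = -1/(-1.098) = 0.910747,  |z| = 0.910747.
Moduli of all roots: 0.9107.
All moduli strictly greater than 1? No.
Verdict: Not invertible.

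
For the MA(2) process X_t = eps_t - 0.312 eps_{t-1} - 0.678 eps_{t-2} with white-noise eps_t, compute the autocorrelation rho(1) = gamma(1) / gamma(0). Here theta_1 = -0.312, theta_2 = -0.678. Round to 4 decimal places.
\rho(1) = -0.0645

For an MA(q) process with theta_0 = 1, the autocovariance is
  gamma(k) = sigma^2 * sum_{i=0..q-k} theta_i * theta_{i+k},
and rho(k) = gamma(k) / gamma(0). Sigma^2 cancels.
  numerator   = (1)*(-0.312) + (-0.312)*(-0.678) = -0.100464.
  denominator = (1)^2 + (-0.312)^2 + (-0.678)^2 = 1.557028.
  rho(1) = -0.100464 / 1.557028 = -0.0645.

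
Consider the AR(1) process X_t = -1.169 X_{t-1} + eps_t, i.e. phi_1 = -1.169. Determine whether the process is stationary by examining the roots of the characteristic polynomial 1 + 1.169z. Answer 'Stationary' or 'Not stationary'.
\text{Not stationary}

The AR(p) characteristic polynomial is P(z) = 1 + 1.169z.
Stationarity requires all roots to lie outside the unit circle, i.e. |z| > 1 for every root.
This is linear in z: 1 + (1.169) z = 0  =>  z = -1/(1.169) = -0.855432,  |z| = 0.855432.
Moduli of all roots: 0.8554.
All moduli strictly greater than 1? No.
Verdict: Not stationary.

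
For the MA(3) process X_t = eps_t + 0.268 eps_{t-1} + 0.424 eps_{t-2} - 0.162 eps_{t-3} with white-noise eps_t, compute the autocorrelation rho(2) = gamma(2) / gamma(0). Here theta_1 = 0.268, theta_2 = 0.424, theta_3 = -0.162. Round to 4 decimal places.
\rho(2) = 0.2978

For an MA(q) process with theta_0 = 1, the autocovariance is
  gamma(k) = sigma^2 * sum_{i=0..q-k} theta_i * theta_{i+k},
and rho(k) = gamma(k) / gamma(0). Sigma^2 cancels.
  numerator   = (1)*(0.424) + (0.268)*(-0.162) = 0.380584.
  denominator = (1)^2 + (0.268)^2 + (0.424)^2 + (-0.162)^2 = 1.277844.
  rho(2) = 0.380584 / 1.277844 = 0.2978.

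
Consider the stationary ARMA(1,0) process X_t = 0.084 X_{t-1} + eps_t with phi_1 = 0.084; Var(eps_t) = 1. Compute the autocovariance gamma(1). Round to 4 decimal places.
\gamma(1) = 0.0846

Multiply the model equation by X_{t-k} and take expectations. With theta_0 = psi_0 = 1 and psi_j the MA(infinity) weights, this gives
  gamma(k) - sum_i phi_i gamma(k-i) = c_k,
  c_k = sigma^2 * sum_{j=k..q} theta_j psi_{j-k}   (c_k = 0 for k > q),
using gamma(-m) = gamma(m).
Pure AR (q = 0): c_0 = sigma^2 = 1, c_k = 0 for k >= 1.
Equations for k = 0 and k = 1 (AR order 1):
  gamma(0) = phi_1 gamma(1) + c_0
  gamma(1) = phi_1 gamma(0) + c_1
Substituting the second into the first: gamma(0) (1 - phi_1^2) = c_0 + phi_1 c_1, so
  gamma(0) = c_0 / (1 - phi_1^2) = 1 / (1 - (0.084)^2) = 1 / 0.992944 = 1.007106.
  gamma(1) = phi_1 gamma(0) = (0.084)(1.007106) = 0.084597.
Therefore gamma(1) = 0.0846 (to 4 decimal places).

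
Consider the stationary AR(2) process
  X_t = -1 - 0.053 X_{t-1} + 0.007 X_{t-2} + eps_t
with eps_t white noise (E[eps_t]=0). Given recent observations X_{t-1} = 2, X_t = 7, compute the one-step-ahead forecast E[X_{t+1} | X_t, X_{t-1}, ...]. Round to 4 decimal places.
E[X_{t+1} \mid \mathcal F_t] = -1.3570

For an AR(p) model X_t = c + sum_i phi_i X_{t-i} + eps_t, the
one-step-ahead conditional mean is
  E[X_{t+1} | X_t, ...] = c + sum_i phi_i X_{t+1-i}.
Substitute known values:
  E[X_{t+1} | ...] = -1 + (-0.053) * (7) + (0.007) * (2)
                   = -1.3570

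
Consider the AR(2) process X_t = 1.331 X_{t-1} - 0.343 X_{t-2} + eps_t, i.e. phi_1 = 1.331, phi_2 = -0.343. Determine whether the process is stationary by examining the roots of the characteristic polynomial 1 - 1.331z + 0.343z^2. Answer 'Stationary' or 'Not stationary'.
\text{Stationary}

The AR(p) characteristic polynomial is P(z) = 1 - 1.331z + 0.343z^2.
Stationarity requires all roots to lie outside the unit circle, i.e. |z| > 1 for every root.
Set 1 + (-1.331) z + (0.343) z^2 = 0, i.e. a z^2 + b z + c = 0 with a = 0.343, b = -1.331, c = 1.
Discriminant D = b^2 - 4ac = (-1.331)^2 - 4*(0.343)*1 = 1.771561 - (1.372) = 0.399561.
D >= 0, so the roots are real: z = (-b +/- sqrt(D)) / (2a) = (1.331 +/- 0.632108) / (0.686).
  z_1 = (1.331 + 0.632108) / (0.686) = 2.8617,   |z_1| = 2.8617.
  z_2 = (1.331 - 0.632108) / (0.686) = 1.0188,   |z_2| = 1.0188.
Moduli of all roots: 2.8617, 1.0188.
All moduli strictly greater than 1? Yes.
Verdict: Stationary.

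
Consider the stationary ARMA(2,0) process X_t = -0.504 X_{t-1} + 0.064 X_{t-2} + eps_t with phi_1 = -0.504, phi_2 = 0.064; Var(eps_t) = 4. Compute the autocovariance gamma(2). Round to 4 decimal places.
\gamma(2) = 1.8971

Multiply the model equation by X_{t-k} and take expectations. With theta_0 = psi_0 = 1 and psi_j the MA(infinity) weights, this gives
  gamma(k) - sum_i phi_i gamma(k-i) = c_k,
  c_k = sigma^2 * sum_{j=k..q} theta_j psi_{j-k}   (c_k = 0 for k > q),
using gamma(-m) = gamma(m).
Pure AR (q = 0): c_0 = sigma^2 = 4, c_k = 0 for k >= 1.
Equations for k = 0, 1, 2 (AR order 2, c_2 = 0):
  (E0) gamma(0) = phi_1 gamma(1) + phi_2 gamma(2) + c_0
  (E1) gamma(1) = phi_1 gamma(0) + phi_2 gamma(1) + c_1
  (E2) gamma(2) = phi_1 gamma(1) + phi_2 gamma(0)
From (E1): gamma(1) = A gamma(0) + B with
  A = phi_1 / (1 - phi_2) = -0.504 / 0.936 = -0.538462,   B = c_1 / (1 - phi_2) = 0 / 0.936 = 0.
Insert (E2) into (E0): gamma(0) (1 - phi_2^2) = phi_1 (1 + phi_2) gamma(1) + c_0.
  phi_1 (1 + phi_2) = (-0.504)(1.064) = -0.536256,   1 - phi_2^2 = 0.995904.
Replace gamma(1) by A gamma(0) + B and collect gamma(0):
  gamma(0) [0.995904 - (-0.536256)(-0.538462)] = c_0 = 4
  gamma(0) * 0.707151 = 4
  gamma(0) = 4 / 0.707151 = 5.656502.
  gamma(1) = A gamma(0) = (-0.538462)(5.656502) = -3.045809.
  gamma(2) = phi_1 gamma(1) + phi_2 gamma(0) = (-0.504)(-3.045809) + (0.064)(5.656502) = 1.897104.
Therefore gamma(2) = 1.8971 (to 4 decimal places).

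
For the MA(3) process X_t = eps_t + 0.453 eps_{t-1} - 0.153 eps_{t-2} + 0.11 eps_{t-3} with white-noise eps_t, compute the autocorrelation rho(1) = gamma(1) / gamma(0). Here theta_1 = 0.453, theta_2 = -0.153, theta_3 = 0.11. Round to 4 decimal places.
\rho(1) = 0.2957

For an MA(q) process with theta_0 = 1, the autocovariance is
  gamma(k) = sigma^2 * sum_{i=0..q-k} theta_i * theta_{i+k},
and rho(k) = gamma(k) / gamma(0). Sigma^2 cancels.
  numerator   = (1)*(0.453) + (0.453)*(-0.153) + (-0.153)*(0.11) = 0.366861.
  denominator = (1)^2 + (0.453)^2 + (-0.153)^2 + (0.11)^2 = 1.240718.
  rho(1) = 0.366861 / 1.240718 = 0.2957.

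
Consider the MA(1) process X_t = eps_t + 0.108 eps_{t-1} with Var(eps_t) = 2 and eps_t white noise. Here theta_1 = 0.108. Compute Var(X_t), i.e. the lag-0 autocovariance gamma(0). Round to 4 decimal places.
\gamma(0) = 2.0233

For an MA(q) process X_t = eps_t + sum_i theta_i eps_{t-i} with
Var(eps_t) = sigma^2, the variance is
  gamma(0) = sigma^2 * (1 + sum_i theta_i^2).
  sum_i theta_i^2 = (0.108)^2 = 0.011664.
  gamma(0) = 2 * (1 + 0.011664) = 2 * 1.011664 = 2.023328, which rounds to 2.0233.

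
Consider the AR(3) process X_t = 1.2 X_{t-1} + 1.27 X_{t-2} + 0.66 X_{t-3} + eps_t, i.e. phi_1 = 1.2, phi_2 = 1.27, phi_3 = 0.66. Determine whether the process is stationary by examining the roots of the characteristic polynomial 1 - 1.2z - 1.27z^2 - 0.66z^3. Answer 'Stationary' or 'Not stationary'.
\text{Not stationary}

The AR(p) characteristic polynomial is P(z) = 1 - 1.2z - 1.27z^2 - 0.66z^3.
Stationarity requires all roots to lie outside the unit circle, i.e. |z| > 1 for every root.
Degree 3: look for a simple real root z0 first, then factor out (1 - z/z0) and solve the remaining quadratic.
Testing z0 = 0.5: P(0.5) = 1 + (-1.2)(0.5) + (-1.27)(0.5)^2 + (-0.66)(0.5)^3
  = 1 + (-0.6) + (-0.3175) + (-0.0825) = 0.  So z_0 = 0.5 is a root, |z_0| = 0.5.
Divide out the factor (1 - 2 z) = (1 - z/z0) (since 1/z0 = 2):
  P(z) = (1 - 2 z)(1 + (0.8) z + (0.33) z^2)
  [check: z-coef 0.8 - (2) = -1.2; z^2-coef 0.33 - (2)(0.8) = -1.27; z^3-coef -(2)(0.33) = -0.66.]
Remaining roots from the quadratic factor 1 + (0.8) z + (0.33) z^2:
  Set 1 + (0.8) z + (0.33) z^2 = 0, i.e. a z^2 + b z + c = 0 with a = 0.33, b = 0.8, c = 1.
  Discriminant D = b^2 - 4ac = (0.8)^2 - 4*(0.33)*1 = 0.64 - (1.32) = -0.68.
  D < 0, so the roots are the complex-conjugate pair z = (-b +/- i sqrt(-D)) / (2a) = -1.2121 +/- 1.2494i.
  For a conjugate pair |z|^2 = z * conj(z) = (product of roots) = c/a = 1/(0.33) = 3.030303, so |z| = sqrt(3.030303) = 1.7408 for both roots.
Moduli of all roots: 0.5000, 1.7408, 1.7408.
All moduli strictly greater than 1? No.
Verdict: Not stationary.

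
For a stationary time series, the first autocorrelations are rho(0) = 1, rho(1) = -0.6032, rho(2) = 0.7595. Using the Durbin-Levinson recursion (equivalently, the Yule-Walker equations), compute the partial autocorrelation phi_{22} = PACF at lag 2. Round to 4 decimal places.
\phi_{22} = 0.6219

The PACF at lag k is phi_{kk}, the last component of the solution
to the Yule-Walker system G_k phi = r_k where
  (G_k)_{ij} = rho(|i - j|), (r_k)_i = rho(i), i,j = 1..k.
Equivalently, Durbin-Levinson gives phi_{kk} iteratively:
  phi_{11} = rho(1)
  phi_{kk} = [rho(k) - sum_{j=1..k-1} phi_{k-1,j} rho(k-j)]
            / [1 - sum_{j=1..k-1} phi_{k-1,j} rho(j)],
  phi_{k,j} = phi_{k-1,j} - phi_{kk} phi_{k-1,k-j},  j = 1..k-1.
Step k = 1:
  phi_11 = rho(1) = -0.6032.
Step k = 2:
  phi_22 = [rho(2) - phi_11 rho(1)] / [1 - phi_11 rho(1)] = [0.7595 - (-0.6032)(-0.6032)] / [1 - (-0.6032)(-0.6032)]
         = 0.39564976 / 0.63614976 = 0.6219.
Therefore phi_{22} = 0.6219.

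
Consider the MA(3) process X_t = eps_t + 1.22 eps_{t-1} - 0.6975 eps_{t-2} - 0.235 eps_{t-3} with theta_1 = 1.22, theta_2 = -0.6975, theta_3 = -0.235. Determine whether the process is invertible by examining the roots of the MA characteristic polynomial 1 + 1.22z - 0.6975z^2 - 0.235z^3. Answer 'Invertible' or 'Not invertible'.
\text{Not invertible}

The MA(q) characteristic polynomial is P(z) = 1 + 1.22z - 0.6975z^2 - 0.235z^3.
Invertibility requires all roots to lie outside the unit circle, i.e. |z| > 1 for every root.
Degree 3: look for a simple real root z0 first, then factor out (1 - z/z0) and solve the remaining quadratic.
Testing z0 = -4: P(-4) = 1 + (1.22)(-4) + (-0.6975)(-4)^2 + (-0.235)(-4)^3
  = 1 + (-4.88) + (-11.16) + (15.04) = 0.  So z_0 = -4 is a root, |z_0| = 4.
Divide out the factor (1 + 0.25 z) = (1 - z/z0) (since 1/z0 = -0.25):
  P(z) = (1 + 0.25 z)(1 + (0.97) z + (-0.94) z^2)
  [check: z-coef 0.97 - (-0.25) = 1.22; z^2-coef -0.94 - (-0.25)(0.97) = -0.6975; z^3-coef -(-0.25)(-0.94) = -0.235.]
Remaining roots from the quadratic factor 1 + (0.97) z + (-0.94) z^2:
  Set 1 + (0.97) z + (-0.94) z^2 = 0, i.e. a z^2 + b z + c = 0 with a = -0.94, b = 0.97, c = 1.
  Discriminant D = b^2 - 4ac = (0.97)^2 - 4*(-0.94)*1 = 0.9409 - (-3.76) = 4.7009.
  D >= 0, so the roots are real: z = (-b +/- sqrt(D)) / (2a) = (-0.97 +/- 2.168156) / (-1.88).
    z_1 = (-0.97 + 2.168156) / (-1.88) = -0.6373,   |z_1| = 0.6373.
    z_2 = (-0.97 - 2.168156) / (-1.88) = 1.6692,   |z_2| = 1.6692.
Moduli of all roots: 4.0000, 0.6373, 1.6692.
All moduli strictly greater than 1? No.
Verdict: Not invertible.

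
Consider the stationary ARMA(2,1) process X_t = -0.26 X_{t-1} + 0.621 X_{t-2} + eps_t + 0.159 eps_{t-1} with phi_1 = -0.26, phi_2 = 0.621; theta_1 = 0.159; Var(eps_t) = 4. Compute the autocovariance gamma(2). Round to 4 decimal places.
\gamma(2) = 7.4988

Multiply the model equation by X_{t-k} and take expectations. With theta_0 = psi_0 = 1 and psi_j the MA(infinity) weights, this gives
  gamma(k) - sum_i phi_i gamma(k-i) = c_k,
  c_k = sigma^2 * sum_{j=k..q} theta_j psi_{j-k}   (c_k = 0 for k > q),
using gamma(-m) = gamma(m).
psi-weights needed (psi_j = theta_j + sum_i phi_i psi_{j-i}):
  psi_1 = theta_1 + phi_1 = 0.159 + (-0.26) = -0.101
Right-hand sides:
  c_0 = sigma^2 (1 + theta_1 psi_1) = 4 * (1 + (0.159)(-0.101)) = 4 * 0.983941 = 3.935764
  c_1 = sigma^2 theta_1 = 4 * (0.159) = 0.636
  c_2 = 0
Equations for k = 0, 1, 2 (AR order 2, c_2 = 0):
  (E0) gamma(0) = phi_1 gamma(1) + phi_2 gamma(2) + c_0
  (E1) gamma(1) = phi_1 gamma(0) + phi_2 gamma(1) + c_1
  (E2) gamma(2) = phi_1 gamma(1) + phi_2 gamma(0)
From (E1): gamma(1) = A gamma(0) + B with
  A = phi_1 / (1 - phi_2) = -0.26 / 0.379 = -0.686016,   B = c_1 / (1 - phi_2) = 0.636 / 0.379 = 1.6781.
Insert (E2) into (E0): gamma(0) (1 - phi_2^2) = phi_1 (1 + phi_2) gamma(1) + c_0.
  phi_1 (1 + phi_2) = (-0.26)(1.621) = -0.42146,   1 - phi_2^2 = 0.614359.
Replace gamma(1) by A gamma(0) + B and collect gamma(0):
  gamma(0) [0.614359 - (-0.42146)(-0.686016)] = (-0.42146)(1.6781) + 3.935764
  gamma(0) * 0.325231 = 3.228512
  gamma(0) = 3.228512 / 0.325231 = 9.926834.
  gamma(1) = A gamma(0) + B = (-0.686016)(9.926834) + (1.6781) = -5.131865.
  gamma(2) = phi_1 gamma(1) + phi_2 gamma(0) = (-0.26)(-5.131865) + (0.621)(9.926834) = 7.498849.
Therefore gamma(2) = 7.4988 (to 4 decimal places).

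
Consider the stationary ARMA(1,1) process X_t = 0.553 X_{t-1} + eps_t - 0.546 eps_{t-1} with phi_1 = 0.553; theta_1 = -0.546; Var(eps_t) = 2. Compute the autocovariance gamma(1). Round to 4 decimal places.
\gamma(1) = 0.0141

Multiply the model equation by X_{t-k} and take expectations. With theta_0 = psi_0 = 1 and psi_j the MA(infinity) weights, this gives
  gamma(k) - sum_i phi_i gamma(k-i) = c_k,
  c_k = sigma^2 * sum_{j=k..q} theta_j psi_{j-k}   (c_k = 0 for k > q),
using gamma(-m) = gamma(m).
psi-weights needed (psi_j = theta_j + sum_i phi_i psi_{j-i}):
  psi_1 = theta_1 + phi_1 = -0.546 + (0.553) = 0.007
Right-hand sides:
  c_0 = sigma^2 (1 + theta_1 psi_1) = 2 * (1 + (-0.546)(0.007)) = 2 * 0.996178 = 1.992356
  c_1 = sigma^2 theta_1 = 2 * (-0.546) = -1.092
  c_2 = 0
Equations for k = 0 and k = 1 (AR order 1):
  gamma(0) = phi_1 gamma(1) + c_0
  gamma(1) = phi_1 gamma(0) + c_1
Substituting the second into the first: gamma(0) (1 - phi_1^2) = c_0 + phi_1 c_1, so
  gamma(0) = (c_0 + phi_1 c_1) / (1 - phi_1^2) = (1.992356 + (0.553)(-1.092)) / (1 - (0.553)^2) = 1.38848 / 0.694191 = 2.000141.
  gamma(1) = phi_1 gamma(0) + c_1 = (0.553)(2.000141) + (-1.092) = 0.014078.
Therefore gamma(1) = 0.0141 (to 4 decimal places).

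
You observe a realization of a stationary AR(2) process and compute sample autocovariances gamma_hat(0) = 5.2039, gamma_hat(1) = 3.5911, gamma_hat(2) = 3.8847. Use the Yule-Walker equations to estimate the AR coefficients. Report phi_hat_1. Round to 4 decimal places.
\hat\phi_{1} = 0.3340

The Yule-Walker equations for an AR(p) process read, in matrix form,
  Gamma_p phi = r_p,   with   (Gamma_p)_{ij} = gamma(|i - j|),
                       (r_p)_i = gamma(i),   i,j = 1..p.
Substitute the sample gammas (Toeplitz matrix and right-hand side of size 2):
  Gamma_p = [[5.2039, 3.5911], [3.5911, 5.2039]]
  r_p     = [3.5911, 3.8847]
Written out:
  5.2039 phi_1 + 3.5911 phi_2 = 3.5911
  3.5911 phi_1 + 5.2039 phi_2 = 3.8847
Solve by Cramer's rule:
  det = gamma(0)^2 - gamma(1)^2 = (5.2039)^2 - (3.5911)^2 = 27.08057521 - 12.89599921 = 14.184576
  phi_hat_1 = [gamma(1) gamma(0) - gamma(1) gamma(2)] / det = [(3.5911)(5.2039) - (3.5911)(3.8847)] / 14.184576 = 4.73737912 / 14.184576 = 0.334
  phi_hat_2 = [gamma(0) gamma(2) - gamma(1)^2] / det = [(5.2039)(3.8847) - (3.5911)^2] / 14.184576 = 7.31959112 / 14.184576 = 0.516
So phi_hat = [0.3340, 0.5160].
Therefore phi_hat_1 = 0.3340.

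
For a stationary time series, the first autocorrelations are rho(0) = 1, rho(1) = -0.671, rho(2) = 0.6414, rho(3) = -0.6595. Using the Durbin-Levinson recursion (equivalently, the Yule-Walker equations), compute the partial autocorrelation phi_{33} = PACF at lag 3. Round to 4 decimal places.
\phi_{33} = -0.3010

The PACF at lag k is phi_{kk}, the last component of the solution
to the Yule-Walker system G_k phi = r_k where
  (G_k)_{ij} = rho(|i - j|), (r_k)_i = rho(i), i,j = 1..k.
Equivalently, Durbin-Levinson gives phi_{kk} iteratively:
  phi_{11} = rho(1)
  phi_{kk} = [rho(k) - sum_{j=1..k-1} phi_{k-1,j} rho(k-j)]
            / [1 - sum_{j=1..k-1} phi_{k-1,j} rho(j)],
  phi_{k,j} = phi_{k-1,j} - phi_{kk} phi_{k-1,k-j},  j = 1..k-1.
Step k = 1:
  phi_11 = rho(1) = -0.671.
Step k = 2:
  phi_22 = [rho(2) - phi_11 rho(1)] / [1 - phi_11 rho(1)] = [0.6414 - (-0.671)(-0.671)] / [1 - (-0.671)(-0.671)]
         = 0.191159 / 0.549759 = 0.347714.
  Update: phi_21 = phi_11 - phi_22 phi_11 = -0.671 - (0.347714)(-0.671) = -0.437684.
Step k = 3:
  phi_33 = [rho(3) - phi_21 rho(2) - phi_22 rho(1)] / [1 - phi_21 rho(1) - phi_22 rho(2)]
    numerator   = -0.6595 - (-0.437684)(0.6414) - (0.347714)(-0.671) = -0.14545341
    denominator = 1 - (-0.437684)(-0.671) - (0.347714)(0.6414) = 0.48329031
  phi_33 = -0.14545341 / 0.48329031 = -0.301.
Therefore phi_{33} = -0.3010.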